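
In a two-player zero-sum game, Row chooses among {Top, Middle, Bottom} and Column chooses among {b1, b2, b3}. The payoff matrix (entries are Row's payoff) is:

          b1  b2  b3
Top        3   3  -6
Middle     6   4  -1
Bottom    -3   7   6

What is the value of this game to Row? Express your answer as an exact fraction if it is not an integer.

33/16

Row minima: Top → -6, Middle → -1, Bottom → -3; maximin = -1.
Column maxima: b1 → 6, b2 → 7, b3 → 6; minimax = 6.
-1 ≠ 6, so there is no saddle point; optimal play is mixed.
Top is strictly dominated by Middle, so Row never plays it.
b2 is strictly dominated by b3 (it gives Row strictly more in every row), so Column never plays it.
On the remaining 2×2 (Middle, Bottom vs b1, b3):
Let Row play Middle with probability p. Expected payoff against b1: 6p + (-3)(1−p) = 9p − 3; against b3: (-1)p + 6(1−p) = −7p + 6.
Setting these equal: 9p − 3 = −7p + 6 ⇒ 16p = 9 ⇒ p = 9/16, and the value is (9)·(9/16) − 3 = 33/16.
For Column: with q = P(b1), equating Middle's and Bottom's payoffs gives 7q − 1 = −9q + 6 ⇒ q = 7/16.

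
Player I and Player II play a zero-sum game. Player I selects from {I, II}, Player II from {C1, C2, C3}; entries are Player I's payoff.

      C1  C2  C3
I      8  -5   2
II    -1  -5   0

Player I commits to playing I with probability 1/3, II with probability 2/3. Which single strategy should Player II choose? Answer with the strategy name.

If Player II plays C1, Player I's expected payoff is (1/3)·8 + (2/3)·(-1) = 2.
If Player II plays C2, Player I's expected payoff is (1/3)·(-5) + (2/3)·(-5) = -5.
If Player II plays C3, Player I's expected payoff is (1/3)·2 + (2/3)·0 = 2/3.
Player II minimizes Player I's payoff; the smallest is -5, so the best response is C2.

C2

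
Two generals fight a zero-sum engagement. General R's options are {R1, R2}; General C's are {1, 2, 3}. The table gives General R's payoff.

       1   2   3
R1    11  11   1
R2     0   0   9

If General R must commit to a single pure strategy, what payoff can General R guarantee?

Row minima: R1 → 1, R2 → 0.
The best of these is 1.

1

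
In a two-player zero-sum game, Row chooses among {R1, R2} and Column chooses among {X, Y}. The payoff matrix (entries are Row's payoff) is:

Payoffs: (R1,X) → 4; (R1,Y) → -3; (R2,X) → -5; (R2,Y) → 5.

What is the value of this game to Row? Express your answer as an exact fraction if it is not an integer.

5/17

Row minima: R1 → -3, R2 → -5; maximin = -3.
Column maxima: X → 4, Y → 5; minimax = 4.
-3 ≠ 4, so there is no saddle point; optimal play is mixed.
Let Row play R1 with probability p. Expected payoff against X: 4p + (-5)(1−p) = 9p − 5; against Y: (-3)p + 5(1−p) = −8p + 5.
Setting these equal: 9p − 5 = −8p + 5 ⇒ 17p = 10 ⇒ p = 10/17, and the value is (9)·(10/17) − 5 = 5/17.
For Column: with q = P(X), equating R1's and R2's payoffs gives 7q − 3 = −10q + 5 ⇒ q = 8/17.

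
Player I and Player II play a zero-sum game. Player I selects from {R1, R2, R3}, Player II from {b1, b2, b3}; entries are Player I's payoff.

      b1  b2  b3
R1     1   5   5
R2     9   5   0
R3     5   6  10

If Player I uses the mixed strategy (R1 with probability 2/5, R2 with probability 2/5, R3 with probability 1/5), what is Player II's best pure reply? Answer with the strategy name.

b3

If Player II plays b1, Player I's expected payoff is (2/5)·1 + (2/5)·9 + (1/5)·5 = 5.
If Player II plays b2, Player I's expected payoff is (2/5)·5 + (2/5)·5 + (1/5)·6 = 26/5.
If Player II plays b3, Player I's expected payoff is (2/5)·5 + (2/5)·0 + (1/5)·10 = 4.
Player II minimizes Player I's payoff; the smallest is 4, so the best response is b3.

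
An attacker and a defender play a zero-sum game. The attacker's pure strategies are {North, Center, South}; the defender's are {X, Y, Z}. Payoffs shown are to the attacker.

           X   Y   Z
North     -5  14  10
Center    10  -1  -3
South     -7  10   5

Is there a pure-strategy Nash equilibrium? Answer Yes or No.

Row minima: North → -5, Center → -3, South → -7; maximin = -3.
Column maxima: X → 10, Y → 14, Z → 10; minimax = 10.
-3 ≠ 10, so no pure-strategy equilibrium exists.

No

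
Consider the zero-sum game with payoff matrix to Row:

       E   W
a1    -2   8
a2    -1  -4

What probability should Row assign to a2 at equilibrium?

10/13

Row minima: a1 → -2, a2 → -4; maximin = -2.
Column maxima: E → -1, W → 8; minimax = -1.
-2 ≠ -1, so there is no saddle point; optimal play is mixed.
Let Row play a1 with probability p. Expected payoff against E: (-2)p + (-1)(1−p) = −p − 1; against W: 8p + (-4)(1−p) = 12p − 4.
Setting these equal: −p − 1 = 12p − 4 ⇒ −13p = -3 ⇒ p = 3/13, and the value is (-1)·(3/13) − 1 = -16/13.
For Column: with q = P(E), equating a1's and a2's payoffs gives −10q + 8 = 3q − 4 ⇒ q = 12/13.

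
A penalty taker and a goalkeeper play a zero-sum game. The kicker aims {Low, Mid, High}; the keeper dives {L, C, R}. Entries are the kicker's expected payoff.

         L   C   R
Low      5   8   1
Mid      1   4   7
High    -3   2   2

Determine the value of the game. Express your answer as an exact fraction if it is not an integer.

17/5

Row minima: Low → 1, Mid → 1, High → -3; maximin = 1.
Column maxima: L → 5, C → 8, R → 7; minimax = 5.
1 ≠ 5, so there is no saddle point; optimal play is mixed.
High is strictly dominated by Mid, so the kicker never plays it.
C is strictly dominated by L (it gives the kicker strictly more in every row), so the keeper never plays it.
On the remaining 2×2 (Low, Mid vs L, R):
Let the kicker play Low with probability p. Expected payoff against L: 5p + 1(1−p) = 4p + 1; against R: 1p + 7(1−p) = −6p + 7.
Setting these equal: 4p + 1 = −6p + 7 ⇒ 10p = 6 ⇒ p = 3/5, and the value is (4)·(3/5) + 1 = 17/5.
For the keeper: with q = P(L), equating Low's and Mid's payoffs gives 4q + 1 = −6q + 7 ⇒ q = 3/5.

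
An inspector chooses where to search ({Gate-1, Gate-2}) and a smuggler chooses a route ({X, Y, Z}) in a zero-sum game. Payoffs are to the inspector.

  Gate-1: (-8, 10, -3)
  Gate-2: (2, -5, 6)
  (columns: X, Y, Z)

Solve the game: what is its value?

-4/5

Row minima: Gate-1 → -8, Gate-2 → -5; maximin = -5.
Column maxima: X → 2, Y → 10, Z → 6; minimax = 2.
-5 ≠ 2, so there is no saddle point; optimal play is mixed.
Z is strictly dominated by X (it gives the inspector strictly more in every row), so the smuggler never plays it.
On the remaining 2×2 (Gate-1, Gate-2 vs X, Y):
Let the inspector play Gate-1 with probability p. Expected payoff against X: (-8)p + 2(1−p) = −10p + 2; against Y: 10p + (-5)(1−p) = 15p − 5.
Setting these equal: −10p + 2 = 15p − 5 ⇒ −25p = -7 ⇒ p = 7/25, and the value is (-10)·(7/25) + 2 = -4/5.
For the smuggler: with q = P(X), equating Gate-1's and Gate-2's payoffs gives −18q + 10 = 7q − 5 ⇒ q = 3/5.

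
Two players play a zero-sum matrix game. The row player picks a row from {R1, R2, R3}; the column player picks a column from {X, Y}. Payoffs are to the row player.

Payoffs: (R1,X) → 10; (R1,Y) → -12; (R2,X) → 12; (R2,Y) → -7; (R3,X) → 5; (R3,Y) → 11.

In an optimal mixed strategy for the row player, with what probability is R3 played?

Row minima: R1 → -12, R2 → -7, R3 → 5; maximin = 5.
Column maxima: X → 12, Y → 11; minimax = 11.
5 ≠ 11, so there is no saddle point; optimal play is mixed.
R1 is strictly dominated by R2, so the row player never plays it.
On the remaining 2×2 (R2, R3 vs X, Y):
Let the row player play R2 with probability p. Expected payoff against X: 12p + 5(1−p) = 7p + 5; against Y: (-7)p + 11(1−p) = −18p + 11.
Setting these equal: 7p + 5 = −18p + 11 ⇒ 25p = 6 ⇒ p = 6/25, and the value is (7)·(6/25) + 5 = 167/25.
For the column player: with q = P(X), equating R2's and R3's payoffs gives 19q − 7 = −6q + 11 ⇒ q = 18/25.

19/25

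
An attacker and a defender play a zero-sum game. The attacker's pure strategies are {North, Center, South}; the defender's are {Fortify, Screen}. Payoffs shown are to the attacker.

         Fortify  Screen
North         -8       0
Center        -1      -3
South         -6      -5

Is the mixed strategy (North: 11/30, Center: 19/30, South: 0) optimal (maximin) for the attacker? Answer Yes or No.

No

Against Fortify this mix gives (11/30)·(-8) + (19/30)·(-1) = -107/30.
Against Screen this mix gives (11/30)·0 + (19/30)·(-3) = -19/10.
The defender will play Fortify, holding the attacker to -107/30. Shifting weight toward the row that does better against Fortify would raise this floor (the equalizing mix achieves -12/5 against both Fortify and Screen), so the proposed strategy is not optimal.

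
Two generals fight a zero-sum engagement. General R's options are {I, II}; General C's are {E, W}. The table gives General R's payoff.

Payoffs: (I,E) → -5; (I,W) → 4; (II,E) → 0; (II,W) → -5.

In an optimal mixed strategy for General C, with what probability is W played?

Row minima: I → -5, II → -5; maximin = -5.
Column maxima: E → 0, W → 4; minimax = 0.
-5 ≠ 0, so there is no saddle point; optimal play is mixed.
Let General R play I with probability p. Expected payoff against E: (-5)p + 0(1−p) = −5p; against W: 4p + (-5)(1−p) = 9p − 5.
Setting these equal: −5p = 9p − 5 ⇒ −14p = -5 ⇒ p = 5/14, and the value is (-5)·(5/14) = -25/14.
For General C: with q = P(E), equating I's and II's payoffs gives −9q + 4 = 5q − 5 ⇒ q = 9/14.

5/14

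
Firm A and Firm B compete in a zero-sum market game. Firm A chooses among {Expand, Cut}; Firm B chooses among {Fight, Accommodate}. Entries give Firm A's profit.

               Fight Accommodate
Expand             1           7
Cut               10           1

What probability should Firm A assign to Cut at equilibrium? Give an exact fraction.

Row minima: Expand → 1, Cut → 1; maximin = 1.
Column maxima: Fight → 10, Accommodate → 7; minimax = 7.
1 ≠ 7, so there is no saddle point; optimal play is mixed.
Let Firm A play Expand with probability p. Expected payoff against Fight: 1p + 10(1−p) = −9p + 10; against Accommodate: 7p + 1(1−p) = 6p + 1.
Setting these equal: −9p + 10 = 6p + 1 ⇒ −15p = -9 ⇒ p = 3/5, and the value is (-9)·(3/5) + 10 = 23/5.
For Firm B: with q = P(Fight), equating Expand's and Cut's payoffs gives −6q + 7 = 9q + 1 ⇒ q = 2/5.

2/5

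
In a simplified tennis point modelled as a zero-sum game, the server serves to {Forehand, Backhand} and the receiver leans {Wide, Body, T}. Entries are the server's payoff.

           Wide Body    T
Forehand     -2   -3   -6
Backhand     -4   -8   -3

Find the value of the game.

-39/8

Row minima: Forehand → -6, Backhand → -8; maximin = -6.
Column maxima: Wide → -2, Body → -3, T → -3; minimax = -3.
-6 ≠ -3, so there is no saddle point; optimal play is mixed.
Wide is strictly dominated by Body (it gives the server strictly more in every row), so the receiver never plays it.
On the remaining 2×2 (Forehand, Backhand vs Body, T):
Let the server play Forehand with probability p. Expected payoff against Body: (-3)p + (-8)(1−p) = 5p − 8; against T: (-6)p + (-3)(1−p) = −3p − 3.
Setting these equal: 5p − 8 = −3p − 3 ⇒ 8p = 5 ⇒ p = 5/8, and the value is (5)·(5/8) − 8 = -39/8.
For the receiver: with q = P(Body), equating Forehand's and Backhand's payoffs gives 3q − 6 = −5q − 3 ⇒ q = 3/8.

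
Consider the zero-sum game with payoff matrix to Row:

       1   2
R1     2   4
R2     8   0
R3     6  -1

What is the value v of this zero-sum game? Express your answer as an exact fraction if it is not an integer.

Row minima: R1 → 2, R2 → 0, R3 → -1; maximin = 2.
Column maxima: 1 → 8, 2 → 4; minimax = 4.
2 ≠ 4, so there is no saddle point; optimal play is mixed.
R3 is strictly dominated by R2, so Row never plays it.
On the remaining 2×2 (R1, R2 vs 1, 2):
Let Row play R1 with probability p. Expected payoff against 1: 2p + 8(1−p) = −6p + 8; against 2: 4p + 0(1−p) = 4p.
Setting these equal: −6p + 8 = 4p ⇒ −10p = -8 ⇒ p = 4/5, and the value is (-6)·(4/5) + 8 = 16/5.
For Column: with q = P(1), equating R1's and R2's payoffs gives −2q + 4 = 8q ⇒ q = 2/5.

16/5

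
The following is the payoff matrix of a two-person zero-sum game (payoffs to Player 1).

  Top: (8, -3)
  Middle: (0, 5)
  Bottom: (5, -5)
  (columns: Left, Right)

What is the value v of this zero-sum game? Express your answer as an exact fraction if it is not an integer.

5/2

Row minima: Top → -3, Middle → 0, Bottom → -5; maximin = 0.
Column maxima: Left → 8, Right → 5; minimax = 5.
0 ≠ 5, so there is no saddle point; optimal play is mixed.
Bottom is strictly dominated by Top, so Player 1 never plays it.
On the remaining 2×2 (Top, Middle vs Left, Right):
Let Player 1 play Top with probability p. Expected payoff against Left: 8p + 0(1−p) = 8p; against Right: (-3)p + 5(1−p) = −8p + 5.
Setting these equal: 8p = −8p + 5 ⇒ 16p = 5 ⇒ p = 5/16, and the value is (8)·(5/16) = 5/2.
For Player 2: with q = P(Left), equating Top's and Middle's payoffs gives 11q − 3 = −5q + 5 ⇒ q = 1/2.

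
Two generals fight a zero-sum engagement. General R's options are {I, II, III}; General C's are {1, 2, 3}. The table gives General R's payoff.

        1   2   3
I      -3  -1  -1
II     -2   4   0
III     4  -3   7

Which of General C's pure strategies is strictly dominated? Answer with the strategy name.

1 holds General R's payoff strictly below 3 in every row: -3 < -1, -2 < 0, 4 < 7.
So 3 is strictly dominated for General C.

3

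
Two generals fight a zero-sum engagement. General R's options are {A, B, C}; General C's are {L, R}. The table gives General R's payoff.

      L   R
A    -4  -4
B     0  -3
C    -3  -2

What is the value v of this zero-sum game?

-9/4

Row minima: A → -4, B → -3, C → -3; maximin = -3.
Column maxima: L → 0, R → -2; minimax = -2.
-3 ≠ -2, so there is no saddle point; optimal play is mixed.
A is strictly dominated by B, so General R never plays it.
On the remaining 2×2 (B, C vs L, R):
Let General R play B with probability p. Expected payoff against L: 0p + (-3)(1−p) = 3p − 3; against R: (-3)p + (-2)(1−p) = −p − 2.
Setting these equal: 3p − 3 = −p − 2 ⇒ 4p = 1 ⇒ p = 1/4, and the value is (3)·(1/4) − 3 = -9/4.
For General C: with q = P(L), equating B's and C's payoffs gives 3q − 3 = −q − 2 ⇒ q = 1/4.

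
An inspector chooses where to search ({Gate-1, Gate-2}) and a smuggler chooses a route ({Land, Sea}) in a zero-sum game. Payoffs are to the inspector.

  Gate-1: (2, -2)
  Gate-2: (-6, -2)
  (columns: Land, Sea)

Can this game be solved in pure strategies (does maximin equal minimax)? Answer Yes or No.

Yes

Row minima: Gate-1 → -2, Gate-2 → -6; maximin = -2.
Column maxima: Land → 2, Sea → -2; minimax = -2.
maximin = minimax = -2, so a saddle point exists.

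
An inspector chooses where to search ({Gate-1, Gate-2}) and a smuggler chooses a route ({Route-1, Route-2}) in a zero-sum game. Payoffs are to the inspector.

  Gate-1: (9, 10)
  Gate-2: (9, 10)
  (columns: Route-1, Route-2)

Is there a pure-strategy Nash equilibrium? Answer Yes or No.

Row minima: Gate-1 → 9, Gate-2 → 9; maximin = 9.
Column maxima: Route-1 → 9, Route-2 → 10; minimax = 9.
maximin = minimax = 9, so a saddle point exists.

Yes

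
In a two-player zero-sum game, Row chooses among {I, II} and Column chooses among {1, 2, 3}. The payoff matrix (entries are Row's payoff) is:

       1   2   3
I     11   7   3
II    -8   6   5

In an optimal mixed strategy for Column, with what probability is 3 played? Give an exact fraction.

19/21

Row minima: I → 3, II → -8; maximin = 3.
Column maxima: 1 → 11, 2 → 7, 3 → 5; minimax = 5.
3 ≠ 5, so there is no saddle point; optimal play is mixed.
2 is strictly dominated by 3 (it gives Row strictly more in every row), so Column never plays it.
On the remaining 2×2 (I, II vs 1, 3):
Let Row play I with probability p. Expected payoff against 1: 11p + (-8)(1−p) = 19p − 8; against 3: 3p + 5(1−p) = −2p + 5.
Setting these equal: 19p − 8 = −2p + 5 ⇒ 21p = 13 ⇒ p = 13/21, and the value is (19)·(13/21) − 8 = 79/21.
For Column: with q = P(1), equating I's and II's payoffs gives 8q + 3 = −13q + 5 ⇒ q = 2/21.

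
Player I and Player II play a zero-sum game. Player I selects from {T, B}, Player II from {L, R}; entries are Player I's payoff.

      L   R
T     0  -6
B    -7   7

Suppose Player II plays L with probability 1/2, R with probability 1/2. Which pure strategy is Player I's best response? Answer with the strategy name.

B

Expected payoff of T: (1/2)·0 + (1/2)·(-6) = -3.
Expected payoff of B: (1/2)·(-7) + (1/2)·7 = 0.
The largest is 0, so Player I's best response is B.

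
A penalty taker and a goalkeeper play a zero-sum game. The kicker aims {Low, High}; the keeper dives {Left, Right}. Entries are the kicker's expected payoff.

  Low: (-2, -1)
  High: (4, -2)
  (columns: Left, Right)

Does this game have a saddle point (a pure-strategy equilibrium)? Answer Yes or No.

Row minima: Low → -2, High → -2; maximin = -2.
Column maxima: Left → 4, Right → -1; minimax = -1.
-2 ≠ -1, so no pure-strategy equilibrium exists.

No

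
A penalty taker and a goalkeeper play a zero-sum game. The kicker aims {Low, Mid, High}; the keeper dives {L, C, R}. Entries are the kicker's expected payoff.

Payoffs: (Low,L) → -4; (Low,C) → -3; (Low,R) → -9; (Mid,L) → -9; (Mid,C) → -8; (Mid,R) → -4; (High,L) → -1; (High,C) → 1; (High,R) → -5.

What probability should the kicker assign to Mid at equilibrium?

Row minima: Low → -9, Mid → -9, High → -5; maximin = -5.
Column maxima: L → -1, C → 1, R → -4; minimax = -4.
-5 ≠ -4, so there is no saddle point; optimal play is mixed.
Low is strictly dominated by High, so the kicker never plays it.
C is strictly dominated by L (it gives the kicker strictly more in every row), so the keeper never plays it.
On the remaining 2×2 (Mid, High vs L, R):
Let the kicker play Mid with probability p. Expected payoff against L: (-9)p + (-1)(1−p) = −8p − 1; against R: (-4)p + (-5)(1−p) = p − 5.
Setting these equal: −8p − 1 = p − 5 ⇒ −9p = -4 ⇒ p = 4/9, and the value is (-8)·(4/9) − 1 = -41/9.
For the keeper: with q = P(L), equating Mid's and High's payoffs gives −5q − 4 = 4q − 5 ⇒ q = 1/9.

4/9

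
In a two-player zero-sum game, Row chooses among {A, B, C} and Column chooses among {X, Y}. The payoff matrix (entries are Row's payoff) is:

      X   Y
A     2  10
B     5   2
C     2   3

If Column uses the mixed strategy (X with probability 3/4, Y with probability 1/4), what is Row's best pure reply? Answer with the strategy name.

B

Expected payoff of A: (3/4)·2 + (1/4)·10 = 4.
Expected payoff of B: (3/4)·5 + (1/4)·2 = 17/4.
Expected payoff of C: (3/4)·2 + (1/4)·3 = 9/4.
The largest is 17/4, so Row's best response is B.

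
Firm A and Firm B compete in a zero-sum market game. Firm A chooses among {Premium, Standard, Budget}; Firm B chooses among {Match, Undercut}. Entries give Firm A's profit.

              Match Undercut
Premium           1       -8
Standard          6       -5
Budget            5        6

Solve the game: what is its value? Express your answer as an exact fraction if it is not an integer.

Row minima: Premium → -8, Standard → -5, Budget → 5; maximin = 5.
Column maxima: Match → 6, Undercut → 6; minimax = 6.
5 ≠ 6, so there is no saddle point; optimal play is mixed.
Premium is strictly dominated by Standard, so Firm A never plays it.
On the remaining 2×2 (Standard, Budget vs Match, Undercut):
Let Firm A play Standard with probability p. Expected payoff against Match: 6p + 5(1−p) = p + 5; against Undercut: (-5)p + 6(1−p) = −11p + 6.
Setting these equal: p + 5 = −11p + 6 ⇒ 12p = 1 ⇒ p = 1/12, and the value is (1)·(1/12) + 5 = 61/12.
For Firm B: with q = P(Match), equating Standard's and Budget's payoffs gives 11q − 5 = −q + 6 ⇒ q = 11/12.

61/12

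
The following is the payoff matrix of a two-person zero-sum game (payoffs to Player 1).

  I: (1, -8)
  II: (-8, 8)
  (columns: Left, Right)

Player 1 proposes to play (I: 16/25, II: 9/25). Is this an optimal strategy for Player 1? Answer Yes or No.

Yes

Against Left this mix gives (16/25)·1 + (9/25)·(-8) = -56/25.
Against Right this mix gives (16/25)·(-8) + (9/25)·8 = -56/25.
All of Player 2's active replies (Left, Right) yield -56/25, and no column does worse for Player 1. The mix makes Player 2 indifferent and guarantees -56/25, so it is optimal.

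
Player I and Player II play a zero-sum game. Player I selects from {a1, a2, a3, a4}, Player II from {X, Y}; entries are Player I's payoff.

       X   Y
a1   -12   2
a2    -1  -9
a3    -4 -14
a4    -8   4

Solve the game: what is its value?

-19/5

Row minima: a1 → -12, a2 → -9, a3 → -14, a4 → -8; maximin = -8.
Column maxima: X → -1, Y → 4; minimax = -1.
-8 ≠ -1, so there is no saddle point; optimal play is mixed.
a1 is strictly dominated by a4, so Player I never plays it.
a3 is strictly dominated by a2, so Player I never plays it.
On the remaining 2×2 (a2, a4 vs X, Y):
Let Player I play a2 with probability p. Expected payoff against X: (-1)p + (-8)(1−p) = 7p − 8; against Y: (-9)p + 4(1−p) = −13p + 4.
Setting these equal: 7p − 8 = −13p + 4 ⇒ 20p = 12 ⇒ p = 3/5, and the value is (7)·(3/5) − 8 = -19/5.
For Player II: with q = P(X), equating a2's and a4's payoffs gives 8q − 9 = −12q + 4 ⇒ q = 13/20.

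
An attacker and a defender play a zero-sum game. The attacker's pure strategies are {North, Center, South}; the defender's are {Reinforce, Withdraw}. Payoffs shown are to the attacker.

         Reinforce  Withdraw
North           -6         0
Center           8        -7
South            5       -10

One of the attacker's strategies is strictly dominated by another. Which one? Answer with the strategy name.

South

Center gives a strictly higher payoff than South against every column: 8 > 5, -7 > -10.
So South is strictly dominated and the attacker never plays it.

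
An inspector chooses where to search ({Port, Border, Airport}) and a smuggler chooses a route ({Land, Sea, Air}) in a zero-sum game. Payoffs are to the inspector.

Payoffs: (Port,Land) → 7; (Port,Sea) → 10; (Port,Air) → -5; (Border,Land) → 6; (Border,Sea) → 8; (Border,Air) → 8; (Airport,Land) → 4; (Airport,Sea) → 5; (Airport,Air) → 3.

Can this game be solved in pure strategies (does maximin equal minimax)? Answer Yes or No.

No

Row minima: Port → -5, Border → 6, Airport → 3; maximin = 6.
Column maxima: Land → 7, Sea → 10, Air → 8; minimax = 7.
6 ≠ 7, so no pure-strategy equilibrium exists.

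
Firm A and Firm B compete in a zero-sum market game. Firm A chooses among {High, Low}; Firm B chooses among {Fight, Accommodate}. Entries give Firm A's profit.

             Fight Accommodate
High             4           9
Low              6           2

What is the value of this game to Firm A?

Row minima: High → 4, Low → 2; maximin = 4.
Column maxima: Fight → 6, Accommodate → 9; minimax = 6.
4 ≠ 6, so there is no saddle point; optimal play is mixed.
Let Firm A play High with probability p. Expected payoff against Fight: 4p + 6(1−p) = −2p + 6; against Accommodate: 9p + 2(1−p) = 7p + 2.
Setting these equal: −2p + 6 = 7p + 2 ⇒ −9p = -4 ⇒ p = 4/9, and the value is (-2)·(4/9) + 6 = 46/9.
For Firm B: with q = P(Fight), equating High's and Low's payoffs gives −5q + 9 = 4q + 2 ⇒ q = 7/9.

46/9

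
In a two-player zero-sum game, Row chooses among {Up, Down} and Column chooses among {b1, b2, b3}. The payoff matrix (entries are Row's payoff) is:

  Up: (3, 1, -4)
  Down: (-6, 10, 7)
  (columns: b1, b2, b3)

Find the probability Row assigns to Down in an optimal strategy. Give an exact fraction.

7/20

Row minima: Up → -4, Down → -6; maximin = -4.
Column maxima: b1 → 3, b2 → 10, b3 → 7; minimax = 3.
-4 ≠ 3, so there is no saddle point; optimal play is mixed.
b2 is strictly dominated by b3 (it gives Row strictly more in every row), so Column never plays it.
On the remaining 2×2 (Up, Down vs b1, b3):
Let Row play Up with probability p. Expected payoff against b1: 3p + (-6)(1−p) = 9p − 6; against b3: (-4)p + 7(1−p) = −11p + 7.
Setting these equal: 9p − 6 = −11p + 7 ⇒ 20p = 13 ⇒ p = 13/20, and the value is (9)·(13/20) − 6 = -3/20.
For Column: with q = P(b1), equating Up's and Down's payoffs gives 7q − 4 = −13q + 7 ⇒ q = 11/20.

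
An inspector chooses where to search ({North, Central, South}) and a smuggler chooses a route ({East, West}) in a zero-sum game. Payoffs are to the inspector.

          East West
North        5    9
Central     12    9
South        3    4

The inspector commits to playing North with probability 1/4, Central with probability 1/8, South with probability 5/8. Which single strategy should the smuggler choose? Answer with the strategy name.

If the smuggler plays East, the inspector's expected payoff is (1/4)·5 + (1/8)·12 + (5/8)·3 = 37/8.
If the smuggler plays West, the inspector's expected payoff is (1/4)·9 + (1/8)·9 + (5/8)·4 = 47/8.
The smuggler minimizes the inspector's payoff; the smallest is 37/8, so the best response is East.

East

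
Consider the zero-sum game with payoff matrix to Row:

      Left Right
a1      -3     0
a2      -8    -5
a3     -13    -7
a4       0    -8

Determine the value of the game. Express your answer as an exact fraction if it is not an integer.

-24/11

Row minima: a1 → -3, a2 → -8, a3 → -13, a4 → -8; maximin = -3.
Column maxima: Left → 0, Right → 0; minimax = 0.
-3 ≠ 0, so there is no saddle point; optimal play is mixed.
a2 is strictly dominated by a1, so Row never plays it.
a3 is strictly dominated by a1, so Row never plays it.
On the remaining 2×2 (a1, a4 vs Left, Right):
Let Row play a1 with probability p. Expected payoff against Left: (-3)p + 0(1−p) = −3p; against Right: 0p + (-8)(1−p) = 8p − 8.
Setting these equal: −3p = 8p − 8 ⇒ −11p = -8 ⇒ p = 8/11, and the value is (-3)·(8/11) = -24/11.
For Column: with q = P(Left), equating a1's and a4's payoffs gives −3q = 8q − 8 ⇒ q = 8/11.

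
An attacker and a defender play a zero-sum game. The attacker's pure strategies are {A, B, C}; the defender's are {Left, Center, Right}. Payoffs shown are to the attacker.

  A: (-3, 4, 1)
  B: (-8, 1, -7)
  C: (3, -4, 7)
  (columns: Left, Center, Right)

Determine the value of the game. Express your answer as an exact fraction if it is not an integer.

0

Row minima: A → -3, B → -8, C → -4; maximin = -3.
Column maxima: Left → 3, Center → 4, Right → 7; minimax = 3.
-3 ≠ 3, so there is no saddle point; optimal play is mixed.
B is strictly dominated by A, so the attacker never plays it.
Right is strictly dominated by Left (it gives the attacker strictly more in every row), so the defender never plays it.
On the remaining 2×2 (A, C vs Left, Center):
Let the attacker play A with probability p. Expected payoff against Left: (-3)p + 3(1−p) = −6p + 3; against Center: 4p + (-4)(1−p) = 8p − 4.
Setting these equal: −6p + 3 = 8p − 4 ⇒ −14p = -7 ⇒ p = 1/2, and the value is (-6)·(1/2) + 3 = 0.
For the defender: with q = P(Left), equating A's and C's payoffs gives −7q + 4 = 7q − 4 ⇒ q = 4/7.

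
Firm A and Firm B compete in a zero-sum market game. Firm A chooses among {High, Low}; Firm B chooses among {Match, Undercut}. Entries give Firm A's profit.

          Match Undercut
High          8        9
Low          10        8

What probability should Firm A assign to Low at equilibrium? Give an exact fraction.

1/3

Row minima: High → 8, Low → 8; maximin = 8.
Column maxima: Match → 10, Undercut → 9; minimax = 9.
8 ≠ 9, so there is no saddle point; optimal play is mixed.
Let Firm A play High with probability p. Expected payoff against Match: 8p + 10(1−p) = −2p + 10; against Undercut: 9p + 8(1−p) = p + 8.
Setting these equal: −2p + 10 = p + 8 ⇒ −3p = -2 ⇒ p = 2/3, and the value is (-2)·(2/3) + 10 = 26/3.
For Firm B: with q = P(Match), equating High's and Low's payoffs gives −q + 9 = 2q + 8 ⇒ q = 1/3.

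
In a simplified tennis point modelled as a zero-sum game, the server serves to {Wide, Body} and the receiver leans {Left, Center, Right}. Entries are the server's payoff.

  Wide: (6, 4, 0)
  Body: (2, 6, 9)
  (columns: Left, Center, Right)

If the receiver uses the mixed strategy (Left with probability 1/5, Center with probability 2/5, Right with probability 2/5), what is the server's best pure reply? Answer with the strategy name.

Expected payoff of Wide: (1/5)·6 + (2/5)·4 + (2/5)·0 = 14/5.
Expected payoff of Body: (1/5)·2 + (2/5)·6 + (2/5)·9 = 32/5.
The largest is 32/5, so the server's best response is Body.

Body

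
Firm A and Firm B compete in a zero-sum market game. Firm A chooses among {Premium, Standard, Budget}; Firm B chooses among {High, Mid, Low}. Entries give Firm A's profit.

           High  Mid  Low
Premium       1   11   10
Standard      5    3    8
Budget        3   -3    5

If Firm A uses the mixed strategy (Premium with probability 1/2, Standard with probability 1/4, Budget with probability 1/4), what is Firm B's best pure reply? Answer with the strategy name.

If Firm B plays High, Firm A's expected payoff is (1/2)·1 + (1/4)·5 + (1/4)·3 = 5/2.
If Firm B plays Mid, Firm A's expected payoff is (1/2)·11 + (1/4)·3 + (1/4)·(-3) = 11/2.
If Firm B plays Low, Firm A's expected payoff is (1/2)·10 + (1/4)·8 + (1/4)·5 = 33/4.
Firm B minimizes Firm A's payoff; the smallest is 5/2, so the best response is High.

High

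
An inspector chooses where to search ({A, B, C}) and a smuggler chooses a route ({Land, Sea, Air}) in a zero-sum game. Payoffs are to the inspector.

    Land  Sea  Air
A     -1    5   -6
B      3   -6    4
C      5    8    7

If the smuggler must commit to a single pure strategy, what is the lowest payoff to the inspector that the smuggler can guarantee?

5

Column maxima: Land → 5, Sea → 8, Air → 7.
The smallest of these is 5.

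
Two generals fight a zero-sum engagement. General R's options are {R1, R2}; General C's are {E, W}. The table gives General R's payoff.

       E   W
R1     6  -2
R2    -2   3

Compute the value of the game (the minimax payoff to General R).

14/13

Row minima: R1 → -2, R2 → -2; maximin = -2.
Column maxima: E → 6, W → 3; minimax = 3.
-2 ≠ 3, so there is no saddle point; optimal play is mixed.
Let General R play R1 with probability p. Expected payoff against E: 6p + (-2)(1−p) = 8p − 2; against W: (-2)p + 3(1−p) = −5p + 3.
Setting these equal: 8p − 2 = −5p + 3 ⇒ 13p = 5 ⇒ p = 5/13, and the value is (8)·(5/13) − 2 = 14/13.
For General C: with q = P(E), equating R1's and R2's payoffs gives 8q − 2 = −5q + 3 ⇒ q = 5/13.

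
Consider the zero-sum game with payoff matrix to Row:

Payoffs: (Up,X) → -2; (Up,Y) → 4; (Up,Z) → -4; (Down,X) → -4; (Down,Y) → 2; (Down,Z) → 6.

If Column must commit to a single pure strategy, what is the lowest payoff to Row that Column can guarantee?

-2

Column maxima: X → -2, Y → 4, Z → 6.
The smallest of these is -2.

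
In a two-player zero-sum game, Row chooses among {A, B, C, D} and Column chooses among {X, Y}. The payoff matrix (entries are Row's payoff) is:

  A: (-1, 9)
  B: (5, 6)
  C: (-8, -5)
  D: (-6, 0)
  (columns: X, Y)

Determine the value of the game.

Row minima: A → -1, B → 5, C → -8, D → -6; maximin = 5.
Column maxima: X → 5, Y → 9; minimax = 5.
Since maximin = minimax = 5, there is a saddle point and the value is 5.

5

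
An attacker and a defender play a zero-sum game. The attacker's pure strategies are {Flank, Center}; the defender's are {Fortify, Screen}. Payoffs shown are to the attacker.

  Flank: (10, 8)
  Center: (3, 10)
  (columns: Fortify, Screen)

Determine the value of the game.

Row minima: Flank → 8, Center → 3; maximin = 8.
Column maxima: Fortify → 10, Screen → 10; minimax = 10.
8 ≠ 10, so there is no saddle point; optimal play is mixed.
Let the attacker play Flank with probability p. Expected payoff against Fortify: 10p + 3(1−p) = 7p + 3; against Screen: 8p + 10(1−p) = −2p + 10.
Setting these equal: 7p + 3 = −2p + 10 ⇒ 9p = 7 ⇒ p = 7/9, and the value is (7)·(7/9) + 3 = 76/9.
For the defender: with q = P(Fortify), equating Flank's and Center's payoffs gives 2q + 8 = −7q + 10 ⇒ q = 2/9.

76/9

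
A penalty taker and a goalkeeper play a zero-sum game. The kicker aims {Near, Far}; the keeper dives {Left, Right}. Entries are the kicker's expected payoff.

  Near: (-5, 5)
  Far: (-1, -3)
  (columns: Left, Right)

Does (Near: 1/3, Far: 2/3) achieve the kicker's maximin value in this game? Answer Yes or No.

Against Left this mix gives (1/3)·(-5) + (2/3)·(-1) = -7/3.
Against Right this mix gives (1/3)·5 + (2/3)·(-3) = -1/3.
The keeper will play Left, holding the kicker to -7/3. Shifting weight toward the row that does better against Left would raise this floor (the equalizing mix achieves -5/3 against both Left and Right), so the proposed strategy is not optimal.

No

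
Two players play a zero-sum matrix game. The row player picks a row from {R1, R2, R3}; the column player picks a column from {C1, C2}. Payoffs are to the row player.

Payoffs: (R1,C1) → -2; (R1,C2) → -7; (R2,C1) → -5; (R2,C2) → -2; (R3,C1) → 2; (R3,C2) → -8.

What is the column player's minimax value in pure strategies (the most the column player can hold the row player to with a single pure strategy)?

Column maxima: C1 → 2, C2 → -2.
The smallest of these is -2.

-2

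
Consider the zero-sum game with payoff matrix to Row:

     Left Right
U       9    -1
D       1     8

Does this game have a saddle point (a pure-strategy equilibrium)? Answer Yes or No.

Row minima: U → -1, D → 1; maximin = 1.
Column maxima: Left → 9, Right → 8; minimax = 8.
1 ≠ 8, so no pure-strategy equilibrium exists.

No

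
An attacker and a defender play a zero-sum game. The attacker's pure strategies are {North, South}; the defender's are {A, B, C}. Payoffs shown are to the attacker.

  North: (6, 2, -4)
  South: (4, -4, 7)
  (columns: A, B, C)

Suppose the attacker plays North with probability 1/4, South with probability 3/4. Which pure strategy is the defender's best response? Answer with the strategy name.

If the defender plays A, the attacker's expected payoff is (1/4)·6 + (3/4)·4 = 9/2.
If the defender plays B, the attacker's expected payoff is (1/4)·2 + (3/4)·(-4) = -5/2.
If the defender plays C, the attacker's expected payoff is (1/4)·(-4) + (3/4)·7 = 17/4.
The defender minimizes the attacker's payoff; the smallest is -5/2, so the best response is B.

B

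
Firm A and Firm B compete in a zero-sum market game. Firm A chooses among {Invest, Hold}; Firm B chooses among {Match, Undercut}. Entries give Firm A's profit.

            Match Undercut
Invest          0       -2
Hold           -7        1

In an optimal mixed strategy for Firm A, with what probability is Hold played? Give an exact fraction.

Row minima: Invest → -2, Hold → -7; maximin = -2.
Column maxima: Match → 0, Undercut → 1; minimax = 0.
-2 ≠ 0, so there is no saddle point; optimal play is mixed.
Let Firm A play Invest with probability p. Expected payoff against Match: 0p + (-7)(1−p) = 7p − 7; against Undercut: (-2)p + 1(1−p) = −3p + 1.
Setting these equal: 7p − 7 = −3p + 1 ⇒ 10p = 8 ⇒ p = 4/5, and the value is (7)·(4/5) − 7 = -7/5.
For Firm B: with q = P(Match), equating Invest's and Hold's payoffs gives 2q − 2 = −8q + 1 ⇒ q = 3/10.

1/5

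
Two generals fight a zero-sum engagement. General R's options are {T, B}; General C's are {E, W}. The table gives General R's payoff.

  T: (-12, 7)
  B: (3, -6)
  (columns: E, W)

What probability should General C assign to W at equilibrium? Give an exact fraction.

Row minima: T → -12, B → -6; maximin = -6.
Column maxima: E → 3, W → 7; minimax = 3.
-6 ≠ 3, so there is no saddle point; optimal play is mixed.
Let General R play T with probability p. Expected payoff against E: (-12)p + 3(1−p) = −15p + 3; against W: 7p + (-6)(1−p) = 13p − 6.
Setting these equal: −15p + 3 = 13p − 6 ⇒ −28p = -9 ⇒ p = 9/28, and the value is (-15)·(9/28) + 3 = -51/28.
For General C: with q = P(E), equating T's and B's payoffs gives −19q + 7 = 9q − 6 ⇒ q = 13/28.

15/28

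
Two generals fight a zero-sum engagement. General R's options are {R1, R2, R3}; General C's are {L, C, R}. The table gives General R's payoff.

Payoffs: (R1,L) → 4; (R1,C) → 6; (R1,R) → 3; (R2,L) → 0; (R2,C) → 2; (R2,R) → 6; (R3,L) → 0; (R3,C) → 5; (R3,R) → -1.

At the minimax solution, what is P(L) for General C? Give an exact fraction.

3/7

Row minima: R1 → 3, R2 → 0, R3 → -1; maximin = 3.
Column maxima: L → 4, C → 6, R → 6; minimax = 4.
3 ≠ 4, so there is no saddle point; optimal play is mixed.
R3 is strictly dominated by R1, so General R never plays it.
C is strictly dominated by L (it gives General R strictly more in every row), so General C never plays it.
On the remaining 2×2 (R1, R2 vs L, R):
Let General R play R1 with probability p. Expected payoff against L: 4p + 0(1−p) = 4p; against R: 3p + 6(1−p) = −3p + 6.
Setting these equal: 4p = −3p + 6 ⇒ 7p = 6 ⇒ p = 6/7, and the value is (4)·(6/7) = 24/7.
For General C: with q = P(L), equating R1's and R2's payoffs gives q + 3 = −6q + 6 ⇒ q = 3/7.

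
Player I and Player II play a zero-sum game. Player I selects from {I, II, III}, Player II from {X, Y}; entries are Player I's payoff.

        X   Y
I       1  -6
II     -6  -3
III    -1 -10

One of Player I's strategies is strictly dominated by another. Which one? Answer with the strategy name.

III

I gives a strictly higher payoff than III against every column: 1 > -1, -6 > -10.
So III is strictly dominated and Player I never plays it.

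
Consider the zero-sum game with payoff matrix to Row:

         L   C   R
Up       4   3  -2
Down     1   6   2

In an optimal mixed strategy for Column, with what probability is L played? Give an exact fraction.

Row minima: Up → -2, Down → 1; maximin = 1.
Column maxima: L → 4, C → 6, R → 2; minimax = 2.
1 ≠ 2, so there is no saddle point; optimal play is mixed.
C is strictly dominated by R (it gives Row strictly more in every row), so Column never plays it.
On the remaining 2×2 (Up, Down vs L, R):
Let Row play Up with probability p. Expected payoff against L: 4p + 1(1−p) = 3p + 1; against R: (-2)p + 2(1−p) = −4p + 2.
Setting these equal: 3p + 1 = −4p + 2 ⇒ 7p = 1 ⇒ p = 1/7, and the value is (3)·(1/7) + 1 = 10/7.
For Column: with q = P(L), equating Up's and Down's payoffs gives 6q − 2 = −q + 2 ⇒ q = 4/7.

4/7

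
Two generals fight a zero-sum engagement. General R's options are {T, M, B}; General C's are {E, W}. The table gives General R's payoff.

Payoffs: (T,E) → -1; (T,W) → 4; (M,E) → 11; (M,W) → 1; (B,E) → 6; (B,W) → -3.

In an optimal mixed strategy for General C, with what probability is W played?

Row minima: T → -1, M → 1, B → -3; maximin = 1.
Column maxima: E → 11, W → 4; minimax = 4.
1 ≠ 4, so there is no saddle point; optimal play is mixed.
B is strictly dominated by M, so General R never plays it.
On the remaining 2×2 (T, M vs E, W):
Let General R play T with probability p. Expected payoff against E: (-1)p + 11(1−p) = −12p + 11; against W: 4p + 1(1−p) = 3p + 1.
Setting these equal: −12p + 11 = 3p + 1 ⇒ −15p = -10 ⇒ p = 2/3, and the value is (-12)·(2/3) + 11 = 3.
For General C: with q = P(E), equating T's and M's payoffs gives −5q + 4 = 10q + 1 ⇒ q = 1/5.

4/5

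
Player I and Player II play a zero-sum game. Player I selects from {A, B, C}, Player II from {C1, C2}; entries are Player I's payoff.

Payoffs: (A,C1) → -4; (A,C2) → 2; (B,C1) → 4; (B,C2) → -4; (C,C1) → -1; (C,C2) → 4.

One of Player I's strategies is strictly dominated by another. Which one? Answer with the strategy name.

A

C gives a strictly higher payoff than A against every column: -1 > -4, 4 > 2.
So A is strictly dominated and Player I never plays it.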